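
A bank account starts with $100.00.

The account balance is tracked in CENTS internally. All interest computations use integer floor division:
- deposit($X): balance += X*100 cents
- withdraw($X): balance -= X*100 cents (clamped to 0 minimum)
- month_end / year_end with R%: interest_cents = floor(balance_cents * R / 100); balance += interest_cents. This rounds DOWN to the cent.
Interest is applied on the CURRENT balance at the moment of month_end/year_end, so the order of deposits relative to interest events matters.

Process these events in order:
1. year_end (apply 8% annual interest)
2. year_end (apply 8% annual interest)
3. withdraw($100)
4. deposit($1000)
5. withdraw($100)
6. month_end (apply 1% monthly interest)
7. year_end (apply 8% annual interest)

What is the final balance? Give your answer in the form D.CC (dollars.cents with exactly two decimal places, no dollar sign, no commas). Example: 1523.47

Answer: 999.86

Derivation:
After 1 (year_end (apply 8% annual interest)): balance=$108.00 total_interest=$8.00
After 2 (year_end (apply 8% annual interest)): balance=$116.64 total_interest=$16.64
After 3 (withdraw($100)): balance=$16.64 total_interest=$16.64
After 4 (deposit($1000)): balance=$1016.64 total_interest=$16.64
After 5 (withdraw($100)): balance=$916.64 total_interest=$16.64
After 6 (month_end (apply 1% monthly interest)): balance=$925.80 total_interest=$25.80
After 7 (year_end (apply 8% annual interest)): balance=$999.86 total_interest=$99.86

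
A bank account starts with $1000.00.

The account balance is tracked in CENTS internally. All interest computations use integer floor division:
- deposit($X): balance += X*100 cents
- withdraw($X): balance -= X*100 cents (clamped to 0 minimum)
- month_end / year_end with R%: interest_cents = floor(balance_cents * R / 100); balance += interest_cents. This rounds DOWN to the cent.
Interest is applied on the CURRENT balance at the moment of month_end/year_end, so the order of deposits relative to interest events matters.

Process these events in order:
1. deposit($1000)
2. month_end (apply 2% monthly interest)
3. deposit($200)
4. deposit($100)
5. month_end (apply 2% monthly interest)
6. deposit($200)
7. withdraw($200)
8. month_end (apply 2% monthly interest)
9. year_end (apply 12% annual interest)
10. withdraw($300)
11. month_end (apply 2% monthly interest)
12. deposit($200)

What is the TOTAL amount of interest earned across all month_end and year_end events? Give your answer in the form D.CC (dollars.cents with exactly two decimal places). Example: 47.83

After 1 (deposit($1000)): balance=$2000.00 total_interest=$0.00
After 2 (month_end (apply 2% monthly interest)): balance=$2040.00 total_interest=$40.00
After 3 (deposit($200)): balance=$2240.00 total_interest=$40.00
After 4 (deposit($100)): balance=$2340.00 total_interest=$40.00
After 5 (month_end (apply 2% monthly interest)): balance=$2386.80 total_interest=$86.80
After 6 (deposit($200)): balance=$2586.80 total_interest=$86.80
After 7 (withdraw($200)): balance=$2386.80 total_interest=$86.80
After 8 (month_end (apply 2% monthly interest)): balance=$2434.53 total_interest=$134.53
After 9 (year_end (apply 12% annual interest)): balance=$2726.67 total_interest=$426.67
After 10 (withdraw($300)): balance=$2426.67 total_interest=$426.67
After 11 (month_end (apply 2% monthly interest)): balance=$2475.20 total_interest=$475.20
After 12 (deposit($200)): balance=$2675.20 total_interest=$475.20

Answer: 475.20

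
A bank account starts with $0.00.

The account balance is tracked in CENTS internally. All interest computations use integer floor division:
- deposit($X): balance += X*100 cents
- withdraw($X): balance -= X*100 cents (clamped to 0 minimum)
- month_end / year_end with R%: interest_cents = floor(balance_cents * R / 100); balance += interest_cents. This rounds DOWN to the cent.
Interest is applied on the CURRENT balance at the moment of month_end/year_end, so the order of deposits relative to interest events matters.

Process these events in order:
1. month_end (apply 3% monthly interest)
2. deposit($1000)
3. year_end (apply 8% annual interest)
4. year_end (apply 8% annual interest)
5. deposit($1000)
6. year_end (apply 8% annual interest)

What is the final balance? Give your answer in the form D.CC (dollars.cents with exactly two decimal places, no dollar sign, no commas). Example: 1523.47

Answer: 2339.71

Derivation:
After 1 (month_end (apply 3% monthly interest)): balance=$0.00 total_interest=$0.00
After 2 (deposit($1000)): balance=$1000.00 total_interest=$0.00
After 3 (year_end (apply 8% annual interest)): balance=$1080.00 total_interest=$80.00
After 4 (year_end (apply 8% annual interest)): balance=$1166.40 total_interest=$166.40
After 5 (deposit($1000)): balance=$2166.40 total_interest=$166.40
After 6 (year_end (apply 8% annual interest)): balance=$2339.71 total_interest=$339.71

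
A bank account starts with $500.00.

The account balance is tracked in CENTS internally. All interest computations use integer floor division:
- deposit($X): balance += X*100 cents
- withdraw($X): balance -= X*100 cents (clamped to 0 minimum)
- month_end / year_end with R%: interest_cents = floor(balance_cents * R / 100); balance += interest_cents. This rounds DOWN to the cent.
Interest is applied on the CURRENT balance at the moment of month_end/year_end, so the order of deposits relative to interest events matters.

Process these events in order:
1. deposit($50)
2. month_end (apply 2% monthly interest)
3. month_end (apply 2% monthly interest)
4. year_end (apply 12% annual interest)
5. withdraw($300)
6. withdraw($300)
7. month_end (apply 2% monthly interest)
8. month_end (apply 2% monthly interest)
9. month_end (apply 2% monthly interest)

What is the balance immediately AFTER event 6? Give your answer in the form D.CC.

Answer: 40.88

Derivation:
After 1 (deposit($50)): balance=$550.00 total_interest=$0.00
After 2 (month_end (apply 2% monthly interest)): balance=$561.00 total_interest=$11.00
After 3 (month_end (apply 2% monthly interest)): balance=$572.22 total_interest=$22.22
After 4 (year_end (apply 12% annual interest)): balance=$640.88 total_interest=$90.88
After 5 (withdraw($300)): balance=$340.88 total_interest=$90.88
After 6 (withdraw($300)): balance=$40.88 total_interest=$90.88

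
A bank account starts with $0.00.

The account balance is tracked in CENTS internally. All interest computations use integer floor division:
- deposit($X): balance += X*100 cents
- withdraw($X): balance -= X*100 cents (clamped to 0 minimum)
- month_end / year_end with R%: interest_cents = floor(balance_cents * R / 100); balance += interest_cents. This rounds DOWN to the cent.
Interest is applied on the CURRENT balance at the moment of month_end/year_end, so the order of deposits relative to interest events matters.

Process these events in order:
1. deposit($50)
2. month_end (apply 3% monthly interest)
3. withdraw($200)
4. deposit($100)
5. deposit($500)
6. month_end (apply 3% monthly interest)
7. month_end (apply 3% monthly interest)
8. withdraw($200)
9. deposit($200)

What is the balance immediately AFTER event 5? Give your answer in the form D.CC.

Answer: 600.00

Derivation:
After 1 (deposit($50)): balance=$50.00 total_interest=$0.00
After 2 (month_end (apply 3% monthly interest)): balance=$51.50 total_interest=$1.50
After 3 (withdraw($200)): balance=$0.00 total_interest=$1.50
After 4 (deposit($100)): balance=$100.00 total_interest=$1.50
After 5 (deposit($500)): balance=$600.00 total_interest=$1.50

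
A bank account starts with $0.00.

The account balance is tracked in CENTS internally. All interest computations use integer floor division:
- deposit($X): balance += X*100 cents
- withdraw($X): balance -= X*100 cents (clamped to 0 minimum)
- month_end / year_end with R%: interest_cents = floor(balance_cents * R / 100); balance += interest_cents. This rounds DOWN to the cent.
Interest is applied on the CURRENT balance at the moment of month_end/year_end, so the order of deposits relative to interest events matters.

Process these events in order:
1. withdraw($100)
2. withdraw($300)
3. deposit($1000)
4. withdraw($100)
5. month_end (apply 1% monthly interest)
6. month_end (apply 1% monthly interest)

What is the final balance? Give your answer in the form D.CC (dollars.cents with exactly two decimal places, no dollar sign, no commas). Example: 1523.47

After 1 (withdraw($100)): balance=$0.00 total_interest=$0.00
After 2 (withdraw($300)): balance=$0.00 total_interest=$0.00
After 3 (deposit($1000)): balance=$1000.00 total_interest=$0.00
After 4 (withdraw($100)): balance=$900.00 total_interest=$0.00
After 5 (month_end (apply 1% monthly interest)): balance=$909.00 total_interest=$9.00
After 6 (month_end (apply 1% monthly interest)): balance=$918.09 total_interest=$18.09

Answer: 918.09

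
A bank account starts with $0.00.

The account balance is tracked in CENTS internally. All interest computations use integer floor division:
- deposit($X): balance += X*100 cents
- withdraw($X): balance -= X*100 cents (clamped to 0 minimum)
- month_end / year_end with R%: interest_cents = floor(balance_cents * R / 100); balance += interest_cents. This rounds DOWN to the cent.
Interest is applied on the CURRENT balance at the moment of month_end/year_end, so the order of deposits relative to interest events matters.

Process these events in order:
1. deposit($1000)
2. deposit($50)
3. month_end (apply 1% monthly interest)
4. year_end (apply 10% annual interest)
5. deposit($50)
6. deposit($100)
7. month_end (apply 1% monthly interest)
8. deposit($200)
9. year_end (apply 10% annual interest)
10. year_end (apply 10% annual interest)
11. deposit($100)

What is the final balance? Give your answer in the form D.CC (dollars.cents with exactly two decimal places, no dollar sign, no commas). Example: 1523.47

Answer: 1950.94

Derivation:
After 1 (deposit($1000)): balance=$1000.00 total_interest=$0.00
After 2 (deposit($50)): balance=$1050.00 total_interest=$0.00
After 3 (month_end (apply 1% monthly interest)): balance=$1060.50 total_interest=$10.50
After 4 (year_end (apply 10% annual interest)): balance=$1166.55 total_interest=$116.55
After 5 (deposit($50)): balance=$1216.55 total_interest=$116.55
After 6 (deposit($100)): balance=$1316.55 total_interest=$116.55
After 7 (month_end (apply 1% monthly interest)): balance=$1329.71 total_interest=$129.71
After 8 (deposit($200)): balance=$1529.71 total_interest=$129.71
After 9 (year_end (apply 10% annual interest)): balance=$1682.68 total_interest=$282.68
After 10 (year_end (apply 10% annual interest)): balance=$1850.94 total_interest=$450.94
After 11 (deposit($100)): balance=$1950.94 total_interest=$450.94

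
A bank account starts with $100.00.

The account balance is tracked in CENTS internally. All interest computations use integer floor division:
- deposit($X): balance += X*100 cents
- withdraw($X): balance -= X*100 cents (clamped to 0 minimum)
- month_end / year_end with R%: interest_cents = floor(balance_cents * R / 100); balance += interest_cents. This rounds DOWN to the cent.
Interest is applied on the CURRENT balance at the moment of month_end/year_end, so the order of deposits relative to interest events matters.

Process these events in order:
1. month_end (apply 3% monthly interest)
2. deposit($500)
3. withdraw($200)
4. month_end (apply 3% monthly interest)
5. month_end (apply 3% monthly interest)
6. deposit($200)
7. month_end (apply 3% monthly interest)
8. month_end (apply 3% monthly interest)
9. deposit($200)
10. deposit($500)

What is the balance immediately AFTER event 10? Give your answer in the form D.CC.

After 1 (month_end (apply 3% monthly interest)): balance=$103.00 total_interest=$3.00
After 2 (deposit($500)): balance=$603.00 total_interest=$3.00
After 3 (withdraw($200)): balance=$403.00 total_interest=$3.00
After 4 (month_end (apply 3% monthly interest)): balance=$415.09 total_interest=$15.09
After 5 (month_end (apply 3% monthly interest)): balance=$427.54 total_interest=$27.54
After 6 (deposit($200)): balance=$627.54 total_interest=$27.54
After 7 (month_end (apply 3% monthly interest)): balance=$646.36 total_interest=$46.36
After 8 (month_end (apply 3% monthly interest)): balance=$665.75 total_interest=$65.75
After 9 (deposit($200)): balance=$865.75 total_interest=$65.75
After 10 (deposit($500)): balance=$1365.75 total_interest=$65.75

Answer: 1365.75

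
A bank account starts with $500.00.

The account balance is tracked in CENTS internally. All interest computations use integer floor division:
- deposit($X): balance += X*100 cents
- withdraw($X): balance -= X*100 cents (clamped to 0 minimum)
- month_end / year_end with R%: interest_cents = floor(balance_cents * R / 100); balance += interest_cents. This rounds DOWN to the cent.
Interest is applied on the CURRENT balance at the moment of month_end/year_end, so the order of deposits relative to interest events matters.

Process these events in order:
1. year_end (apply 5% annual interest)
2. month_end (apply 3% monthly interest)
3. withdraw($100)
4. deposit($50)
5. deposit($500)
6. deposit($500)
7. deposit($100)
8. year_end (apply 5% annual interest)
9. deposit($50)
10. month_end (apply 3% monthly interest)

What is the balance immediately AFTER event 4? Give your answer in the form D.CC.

Answer: 490.75

Derivation:
After 1 (year_end (apply 5% annual interest)): balance=$525.00 total_interest=$25.00
After 2 (month_end (apply 3% monthly interest)): balance=$540.75 total_interest=$40.75
After 3 (withdraw($100)): balance=$440.75 total_interest=$40.75
After 4 (deposit($50)): balance=$490.75 total_interest=$40.75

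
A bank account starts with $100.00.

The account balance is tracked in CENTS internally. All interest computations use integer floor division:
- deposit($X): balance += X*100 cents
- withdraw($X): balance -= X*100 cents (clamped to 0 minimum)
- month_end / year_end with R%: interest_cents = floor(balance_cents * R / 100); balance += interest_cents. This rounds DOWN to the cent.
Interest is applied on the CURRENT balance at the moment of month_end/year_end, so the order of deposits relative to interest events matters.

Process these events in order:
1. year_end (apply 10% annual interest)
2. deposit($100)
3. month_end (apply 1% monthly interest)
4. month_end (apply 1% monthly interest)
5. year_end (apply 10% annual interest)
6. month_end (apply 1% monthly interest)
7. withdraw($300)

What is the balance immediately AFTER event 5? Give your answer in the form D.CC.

After 1 (year_end (apply 10% annual interest)): balance=$110.00 total_interest=$10.00
After 2 (deposit($100)): balance=$210.00 total_interest=$10.00
After 3 (month_end (apply 1% monthly interest)): balance=$212.10 total_interest=$12.10
After 4 (month_end (apply 1% monthly interest)): balance=$214.22 total_interest=$14.22
After 5 (year_end (apply 10% annual interest)): balance=$235.64 total_interest=$35.64

Answer: 235.64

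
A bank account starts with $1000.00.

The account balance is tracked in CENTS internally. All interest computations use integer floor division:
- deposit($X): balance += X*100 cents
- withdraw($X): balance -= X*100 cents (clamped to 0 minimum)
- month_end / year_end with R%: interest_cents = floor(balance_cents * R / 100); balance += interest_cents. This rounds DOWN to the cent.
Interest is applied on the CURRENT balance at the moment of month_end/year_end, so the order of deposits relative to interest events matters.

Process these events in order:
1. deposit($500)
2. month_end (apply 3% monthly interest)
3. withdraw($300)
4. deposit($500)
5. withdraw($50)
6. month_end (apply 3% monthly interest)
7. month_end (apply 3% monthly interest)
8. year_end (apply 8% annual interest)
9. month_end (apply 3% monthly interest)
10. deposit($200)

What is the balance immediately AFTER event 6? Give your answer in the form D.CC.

Answer: 1745.85

Derivation:
After 1 (deposit($500)): balance=$1500.00 total_interest=$0.00
After 2 (month_end (apply 3% monthly interest)): balance=$1545.00 total_interest=$45.00
After 3 (withdraw($300)): balance=$1245.00 total_interest=$45.00
After 4 (deposit($500)): balance=$1745.00 total_interest=$45.00
After 5 (withdraw($50)): balance=$1695.00 total_interest=$45.00
After 6 (month_end (apply 3% monthly interest)): balance=$1745.85 total_interest=$95.85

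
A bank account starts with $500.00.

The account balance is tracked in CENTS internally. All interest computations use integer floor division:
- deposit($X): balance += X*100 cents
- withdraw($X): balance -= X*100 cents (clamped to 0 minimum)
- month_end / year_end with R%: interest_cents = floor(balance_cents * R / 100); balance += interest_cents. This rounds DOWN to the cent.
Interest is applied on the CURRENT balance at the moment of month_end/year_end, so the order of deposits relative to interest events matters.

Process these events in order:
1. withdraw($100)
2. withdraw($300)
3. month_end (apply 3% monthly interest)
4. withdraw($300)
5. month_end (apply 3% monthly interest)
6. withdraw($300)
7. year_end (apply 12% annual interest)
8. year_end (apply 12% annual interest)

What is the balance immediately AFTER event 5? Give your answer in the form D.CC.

Answer: 0.00

Derivation:
After 1 (withdraw($100)): balance=$400.00 total_interest=$0.00
After 2 (withdraw($300)): balance=$100.00 total_interest=$0.00
After 3 (month_end (apply 3% monthly interest)): balance=$103.00 total_interest=$3.00
After 4 (withdraw($300)): balance=$0.00 total_interest=$3.00
After 5 (month_end (apply 3% monthly interest)): balance=$0.00 total_interest=$3.00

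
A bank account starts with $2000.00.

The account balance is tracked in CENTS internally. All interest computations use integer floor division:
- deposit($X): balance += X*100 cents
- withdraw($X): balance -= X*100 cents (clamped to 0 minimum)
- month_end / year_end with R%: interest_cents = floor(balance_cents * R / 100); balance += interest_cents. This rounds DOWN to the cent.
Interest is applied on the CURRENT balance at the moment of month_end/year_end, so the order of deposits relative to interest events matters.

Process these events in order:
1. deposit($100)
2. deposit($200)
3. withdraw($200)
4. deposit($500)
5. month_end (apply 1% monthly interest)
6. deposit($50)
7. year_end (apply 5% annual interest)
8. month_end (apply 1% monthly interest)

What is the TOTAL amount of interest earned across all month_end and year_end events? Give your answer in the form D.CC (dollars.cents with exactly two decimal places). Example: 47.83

After 1 (deposit($100)): balance=$2100.00 total_interest=$0.00
After 2 (deposit($200)): balance=$2300.00 total_interest=$0.00
After 3 (withdraw($200)): balance=$2100.00 total_interest=$0.00
After 4 (deposit($500)): balance=$2600.00 total_interest=$0.00
After 5 (month_end (apply 1% monthly interest)): balance=$2626.00 total_interest=$26.00
After 6 (deposit($50)): balance=$2676.00 total_interest=$26.00
After 7 (year_end (apply 5% annual interest)): balance=$2809.80 total_interest=$159.80
After 8 (month_end (apply 1% monthly interest)): balance=$2837.89 total_interest=$187.89

Answer: 187.89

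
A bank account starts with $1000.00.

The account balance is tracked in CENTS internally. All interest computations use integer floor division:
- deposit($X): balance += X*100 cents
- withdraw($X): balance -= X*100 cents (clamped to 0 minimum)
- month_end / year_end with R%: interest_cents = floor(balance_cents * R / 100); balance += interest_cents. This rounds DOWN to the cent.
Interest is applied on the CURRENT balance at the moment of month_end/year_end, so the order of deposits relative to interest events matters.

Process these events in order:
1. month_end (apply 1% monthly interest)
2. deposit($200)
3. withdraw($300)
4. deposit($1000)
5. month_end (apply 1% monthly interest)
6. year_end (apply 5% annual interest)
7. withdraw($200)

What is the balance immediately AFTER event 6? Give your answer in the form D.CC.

Answer: 2025.55

Derivation:
After 1 (month_end (apply 1% monthly interest)): balance=$1010.00 total_interest=$10.00
After 2 (deposit($200)): balance=$1210.00 total_interest=$10.00
After 3 (withdraw($300)): balance=$910.00 total_interest=$10.00
After 4 (deposit($1000)): balance=$1910.00 total_interest=$10.00
After 5 (month_end (apply 1% monthly interest)): balance=$1929.10 total_interest=$29.10
After 6 (year_end (apply 5% annual interest)): balance=$2025.55 total_interest=$125.55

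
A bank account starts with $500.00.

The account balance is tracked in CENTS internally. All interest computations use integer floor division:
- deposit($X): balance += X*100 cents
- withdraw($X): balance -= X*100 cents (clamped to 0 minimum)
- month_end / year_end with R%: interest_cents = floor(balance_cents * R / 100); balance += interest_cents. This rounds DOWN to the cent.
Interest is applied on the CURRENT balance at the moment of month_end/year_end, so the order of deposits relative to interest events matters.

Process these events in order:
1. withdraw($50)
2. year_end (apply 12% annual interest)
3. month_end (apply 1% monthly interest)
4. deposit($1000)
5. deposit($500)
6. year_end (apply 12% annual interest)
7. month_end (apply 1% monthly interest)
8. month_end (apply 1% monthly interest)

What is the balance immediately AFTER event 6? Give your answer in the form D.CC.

Answer: 2250.12

Derivation:
After 1 (withdraw($50)): balance=$450.00 total_interest=$0.00
After 2 (year_end (apply 12% annual interest)): balance=$504.00 total_interest=$54.00
After 3 (month_end (apply 1% monthly interest)): balance=$509.04 total_interest=$59.04
After 4 (deposit($1000)): balance=$1509.04 total_interest=$59.04
After 5 (deposit($500)): balance=$2009.04 total_interest=$59.04
After 6 (year_end (apply 12% annual interest)): balance=$2250.12 total_interest=$300.12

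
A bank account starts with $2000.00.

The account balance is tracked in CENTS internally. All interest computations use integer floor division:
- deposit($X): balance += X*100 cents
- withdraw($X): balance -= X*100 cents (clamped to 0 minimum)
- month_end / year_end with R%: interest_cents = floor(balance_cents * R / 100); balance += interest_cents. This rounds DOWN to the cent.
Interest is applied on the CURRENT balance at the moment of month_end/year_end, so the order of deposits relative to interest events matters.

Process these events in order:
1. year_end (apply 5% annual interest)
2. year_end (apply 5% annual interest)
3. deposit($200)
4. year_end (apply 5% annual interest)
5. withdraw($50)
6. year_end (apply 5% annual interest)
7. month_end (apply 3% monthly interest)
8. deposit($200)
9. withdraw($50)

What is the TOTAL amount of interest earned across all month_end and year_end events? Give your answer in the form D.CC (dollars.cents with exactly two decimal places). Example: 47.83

Answer: 526.98

Derivation:
After 1 (year_end (apply 5% annual interest)): balance=$2100.00 total_interest=$100.00
After 2 (year_end (apply 5% annual interest)): balance=$2205.00 total_interest=$205.00
After 3 (deposit($200)): balance=$2405.00 total_interest=$205.00
After 4 (year_end (apply 5% annual interest)): balance=$2525.25 total_interest=$325.25
After 5 (withdraw($50)): balance=$2475.25 total_interest=$325.25
After 6 (year_end (apply 5% annual interest)): balance=$2599.01 total_interest=$449.01
After 7 (month_end (apply 3% monthly interest)): balance=$2676.98 total_interest=$526.98
After 8 (deposit($200)): balance=$2876.98 total_interest=$526.98
After 9 (withdraw($50)): balance=$2826.98 total_interest=$526.98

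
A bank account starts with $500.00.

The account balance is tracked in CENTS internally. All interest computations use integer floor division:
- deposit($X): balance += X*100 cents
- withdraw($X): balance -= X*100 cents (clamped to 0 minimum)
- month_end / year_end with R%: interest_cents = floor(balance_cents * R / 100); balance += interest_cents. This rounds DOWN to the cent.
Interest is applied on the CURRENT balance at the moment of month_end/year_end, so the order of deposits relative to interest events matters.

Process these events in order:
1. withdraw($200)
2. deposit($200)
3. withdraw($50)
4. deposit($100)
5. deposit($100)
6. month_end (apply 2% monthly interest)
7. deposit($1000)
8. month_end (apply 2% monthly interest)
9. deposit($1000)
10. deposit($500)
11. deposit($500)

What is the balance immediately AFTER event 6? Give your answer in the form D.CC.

Answer: 663.00

Derivation:
After 1 (withdraw($200)): balance=$300.00 total_interest=$0.00
After 2 (deposit($200)): balance=$500.00 total_interest=$0.00
After 3 (withdraw($50)): balance=$450.00 total_interest=$0.00
After 4 (deposit($100)): balance=$550.00 total_interest=$0.00
After 5 (deposit($100)): balance=$650.00 total_interest=$0.00
After 6 (month_end (apply 2% monthly interest)): balance=$663.00 total_interest=$13.00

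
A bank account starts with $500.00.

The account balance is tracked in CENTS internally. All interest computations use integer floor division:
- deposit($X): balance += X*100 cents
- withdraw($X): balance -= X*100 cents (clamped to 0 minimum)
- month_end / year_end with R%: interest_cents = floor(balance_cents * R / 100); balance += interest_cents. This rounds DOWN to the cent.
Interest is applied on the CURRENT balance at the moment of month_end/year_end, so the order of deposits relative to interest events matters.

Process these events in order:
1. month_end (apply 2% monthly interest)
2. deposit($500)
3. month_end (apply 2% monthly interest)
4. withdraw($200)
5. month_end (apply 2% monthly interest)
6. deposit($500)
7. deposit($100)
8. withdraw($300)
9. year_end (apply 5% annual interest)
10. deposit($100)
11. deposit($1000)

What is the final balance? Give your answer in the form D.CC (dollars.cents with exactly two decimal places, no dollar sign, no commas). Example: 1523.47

Answer: 2304.14

Derivation:
After 1 (month_end (apply 2% monthly interest)): balance=$510.00 total_interest=$10.00
After 2 (deposit($500)): balance=$1010.00 total_interest=$10.00
After 3 (month_end (apply 2% monthly interest)): balance=$1030.20 total_interest=$30.20
After 4 (withdraw($200)): balance=$830.20 total_interest=$30.20
After 5 (month_end (apply 2% monthly interest)): balance=$846.80 total_interest=$46.80
After 6 (deposit($500)): balance=$1346.80 total_interest=$46.80
After 7 (deposit($100)): balance=$1446.80 total_interest=$46.80
After 8 (withdraw($300)): balance=$1146.80 total_interest=$46.80
After 9 (year_end (apply 5% annual interest)): balance=$1204.14 total_interest=$104.14
After 10 (deposit($100)): balance=$1304.14 total_interest=$104.14
After 11 (deposit($1000)): balance=$2304.14 total_interest=$104.14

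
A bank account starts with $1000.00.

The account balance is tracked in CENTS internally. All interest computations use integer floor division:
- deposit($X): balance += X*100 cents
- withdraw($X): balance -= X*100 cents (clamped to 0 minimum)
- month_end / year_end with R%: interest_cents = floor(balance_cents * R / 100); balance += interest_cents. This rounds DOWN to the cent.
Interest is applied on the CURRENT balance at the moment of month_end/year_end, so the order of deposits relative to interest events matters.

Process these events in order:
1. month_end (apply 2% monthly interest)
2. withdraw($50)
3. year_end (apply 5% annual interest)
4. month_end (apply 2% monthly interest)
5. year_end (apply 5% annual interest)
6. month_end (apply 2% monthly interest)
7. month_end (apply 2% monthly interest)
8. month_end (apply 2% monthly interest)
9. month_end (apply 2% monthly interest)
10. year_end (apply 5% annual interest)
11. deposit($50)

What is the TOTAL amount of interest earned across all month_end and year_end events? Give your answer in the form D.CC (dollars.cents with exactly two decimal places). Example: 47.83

After 1 (month_end (apply 2% monthly interest)): balance=$1020.00 total_interest=$20.00
After 2 (withdraw($50)): balance=$970.00 total_interest=$20.00
After 3 (year_end (apply 5% annual interest)): balance=$1018.50 total_interest=$68.50
After 4 (month_end (apply 2% monthly interest)): balance=$1038.87 total_interest=$88.87
After 5 (year_end (apply 5% annual interest)): balance=$1090.81 total_interest=$140.81
After 6 (month_end (apply 2% monthly interest)): balance=$1112.62 total_interest=$162.62
After 7 (month_end (apply 2% monthly interest)): balance=$1134.87 total_interest=$184.87
After 8 (month_end (apply 2% monthly interest)): balance=$1157.56 total_interest=$207.56
After 9 (month_end (apply 2% monthly interest)): balance=$1180.71 total_interest=$230.71
After 10 (year_end (apply 5% annual interest)): balance=$1239.74 total_interest=$289.74
After 11 (deposit($50)): balance=$1289.74 total_interest=$289.74

Answer: 289.74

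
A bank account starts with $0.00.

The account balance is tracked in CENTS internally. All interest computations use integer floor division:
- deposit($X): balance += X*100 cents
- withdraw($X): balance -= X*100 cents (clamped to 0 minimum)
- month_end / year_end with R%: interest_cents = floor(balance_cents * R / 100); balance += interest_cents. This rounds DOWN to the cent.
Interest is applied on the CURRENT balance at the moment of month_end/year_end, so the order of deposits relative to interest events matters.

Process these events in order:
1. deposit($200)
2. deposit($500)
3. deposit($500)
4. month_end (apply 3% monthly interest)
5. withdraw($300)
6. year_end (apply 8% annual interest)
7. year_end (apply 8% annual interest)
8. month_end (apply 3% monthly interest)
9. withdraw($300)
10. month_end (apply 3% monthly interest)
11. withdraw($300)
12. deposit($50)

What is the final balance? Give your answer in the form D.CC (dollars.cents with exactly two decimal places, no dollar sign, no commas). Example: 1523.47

Answer: 599.23

Derivation:
After 1 (deposit($200)): balance=$200.00 total_interest=$0.00
After 2 (deposit($500)): balance=$700.00 total_interest=$0.00
After 3 (deposit($500)): balance=$1200.00 total_interest=$0.00
After 4 (month_end (apply 3% monthly interest)): balance=$1236.00 total_interest=$36.00
After 5 (withdraw($300)): balance=$936.00 total_interest=$36.00
After 6 (year_end (apply 8% annual interest)): balance=$1010.88 total_interest=$110.88
After 7 (year_end (apply 8% annual interest)): balance=$1091.75 total_interest=$191.75
After 8 (month_end (apply 3% monthly interest)): balance=$1124.50 total_interest=$224.50
After 9 (withdraw($300)): balance=$824.50 total_interest=$224.50
After 10 (month_end (apply 3% monthly interest)): balance=$849.23 total_interest=$249.23
After 11 (withdraw($300)): balance=$549.23 total_interest=$249.23
After 12 (deposit($50)): balance=$599.23 total_interest=$249.23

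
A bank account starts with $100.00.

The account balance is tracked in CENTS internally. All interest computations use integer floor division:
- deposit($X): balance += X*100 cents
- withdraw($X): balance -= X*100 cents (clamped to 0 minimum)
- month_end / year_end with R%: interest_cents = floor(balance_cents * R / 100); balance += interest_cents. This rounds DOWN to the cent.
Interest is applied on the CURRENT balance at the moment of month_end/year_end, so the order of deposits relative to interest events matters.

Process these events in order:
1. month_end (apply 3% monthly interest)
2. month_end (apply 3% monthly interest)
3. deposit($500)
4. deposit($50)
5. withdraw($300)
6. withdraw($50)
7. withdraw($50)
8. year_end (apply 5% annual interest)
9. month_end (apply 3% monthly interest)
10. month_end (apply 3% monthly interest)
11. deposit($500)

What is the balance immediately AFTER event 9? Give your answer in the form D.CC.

Answer: 276.95

Derivation:
After 1 (month_end (apply 3% monthly interest)): balance=$103.00 total_interest=$3.00
After 2 (month_end (apply 3% monthly interest)): balance=$106.09 total_interest=$6.09
After 3 (deposit($500)): balance=$606.09 total_interest=$6.09
After 4 (deposit($50)): balance=$656.09 total_interest=$6.09
After 5 (withdraw($300)): balance=$356.09 total_interest=$6.09
After 6 (withdraw($50)): balance=$306.09 total_interest=$6.09
After 7 (withdraw($50)): balance=$256.09 total_interest=$6.09
After 8 (year_end (apply 5% annual interest)): balance=$268.89 total_interest=$18.89
After 9 (month_end (apply 3% monthly interest)): balance=$276.95 total_interest=$26.95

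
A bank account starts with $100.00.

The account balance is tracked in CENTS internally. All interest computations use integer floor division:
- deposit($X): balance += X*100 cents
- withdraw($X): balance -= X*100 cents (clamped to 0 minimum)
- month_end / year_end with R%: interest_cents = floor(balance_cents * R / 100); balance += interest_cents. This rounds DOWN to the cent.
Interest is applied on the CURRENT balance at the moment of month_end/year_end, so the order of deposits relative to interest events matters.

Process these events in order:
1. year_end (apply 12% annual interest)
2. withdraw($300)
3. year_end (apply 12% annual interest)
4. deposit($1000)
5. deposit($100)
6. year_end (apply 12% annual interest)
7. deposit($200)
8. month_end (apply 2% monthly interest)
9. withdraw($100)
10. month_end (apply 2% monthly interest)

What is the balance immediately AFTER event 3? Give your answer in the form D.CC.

Answer: 0.00

Derivation:
After 1 (year_end (apply 12% annual interest)): balance=$112.00 total_interest=$12.00
After 2 (withdraw($300)): balance=$0.00 total_interest=$12.00
After 3 (year_end (apply 12% annual interest)): balance=$0.00 total_interest=$12.00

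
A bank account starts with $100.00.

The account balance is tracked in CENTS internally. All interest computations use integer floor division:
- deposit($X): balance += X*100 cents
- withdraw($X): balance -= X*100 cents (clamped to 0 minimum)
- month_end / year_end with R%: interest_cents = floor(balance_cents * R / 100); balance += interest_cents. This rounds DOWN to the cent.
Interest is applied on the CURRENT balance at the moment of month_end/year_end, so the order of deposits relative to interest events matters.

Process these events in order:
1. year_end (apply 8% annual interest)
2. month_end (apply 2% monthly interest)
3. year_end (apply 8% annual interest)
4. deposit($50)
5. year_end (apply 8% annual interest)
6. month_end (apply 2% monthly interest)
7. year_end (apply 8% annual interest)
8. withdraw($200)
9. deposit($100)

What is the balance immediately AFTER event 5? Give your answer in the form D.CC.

Answer: 182.48

Derivation:
After 1 (year_end (apply 8% annual interest)): balance=$108.00 total_interest=$8.00
After 2 (month_end (apply 2% monthly interest)): balance=$110.16 total_interest=$10.16
After 3 (year_end (apply 8% annual interest)): balance=$118.97 total_interest=$18.97
After 4 (deposit($50)): balance=$168.97 total_interest=$18.97
After 5 (year_end (apply 8% annual interest)): balance=$182.48 total_interest=$32.48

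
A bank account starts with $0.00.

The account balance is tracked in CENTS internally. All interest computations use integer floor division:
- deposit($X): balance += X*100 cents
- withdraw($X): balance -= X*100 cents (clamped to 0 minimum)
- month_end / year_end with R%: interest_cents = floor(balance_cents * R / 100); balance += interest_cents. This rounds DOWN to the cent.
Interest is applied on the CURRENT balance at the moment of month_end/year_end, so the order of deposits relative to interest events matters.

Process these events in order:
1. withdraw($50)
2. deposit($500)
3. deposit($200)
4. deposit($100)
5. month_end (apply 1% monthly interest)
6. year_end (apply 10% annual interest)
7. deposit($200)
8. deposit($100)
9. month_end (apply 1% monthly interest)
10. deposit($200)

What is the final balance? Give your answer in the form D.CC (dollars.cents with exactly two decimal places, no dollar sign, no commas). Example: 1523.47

Answer: 1400.68

Derivation:
After 1 (withdraw($50)): balance=$0.00 total_interest=$0.00
After 2 (deposit($500)): balance=$500.00 total_interest=$0.00
After 3 (deposit($200)): balance=$700.00 total_interest=$0.00
After 4 (deposit($100)): balance=$800.00 total_interest=$0.00
After 5 (month_end (apply 1% monthly interest)): balance=$808.00 total_interest=$8.00
After 6 (year_end (apply 10% annual interest)): balance=$888.80 total_interest=$88.80
After 7 (deposit($200)): balance=$1088.80 total_interest=$88.80
After 8 (deposit($100)): balance=$1188.80 total_interest=$88.80
After 9 (month_end (apply 1% monthly interest)): balance=$1200.68 total_interest=$100.68
After 10 (deposit($200)): balance=$1400.68 total_interest=$100.68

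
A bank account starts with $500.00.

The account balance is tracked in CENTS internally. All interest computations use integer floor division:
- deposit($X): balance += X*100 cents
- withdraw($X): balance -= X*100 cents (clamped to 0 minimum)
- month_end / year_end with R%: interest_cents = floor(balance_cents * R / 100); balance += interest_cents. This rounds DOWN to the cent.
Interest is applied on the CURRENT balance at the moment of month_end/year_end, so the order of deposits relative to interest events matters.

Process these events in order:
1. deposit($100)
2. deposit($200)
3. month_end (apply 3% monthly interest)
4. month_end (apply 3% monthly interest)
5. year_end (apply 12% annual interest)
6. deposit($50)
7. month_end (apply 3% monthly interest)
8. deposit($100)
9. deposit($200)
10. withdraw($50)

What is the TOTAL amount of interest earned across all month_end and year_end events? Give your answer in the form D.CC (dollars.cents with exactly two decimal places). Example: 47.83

Answer: 180.57

Derivation:
After 1 (deposit($100)): balance=$600.00 total_interest=$0.00
After 2 (deposit($200)): balance=$800.00 total_interest=$0.00
After 3 (month_end (apply 3% monthly interest)): balance=$824.00 total_interest=$24.00
After 4 (month_end (apply 3% monthly interest)): balance=$848.72 total_interest=$48.72
After 5 (year_end (apply 12% annual interest)): balance=$950.56 total_interest=$150.56
After 6 (deposit($50)): balance=$1000.56 total_interest=$150.56
After 7 (month_end (apply 3% monthly interest)): balance=$1030.57 total_interest=$180.57
After 8 (deposit($100)): balance=$1130.57 total_interest=$180.57
After 9 (deposit($200)): balance=$1330.57 total_interest=$180.57
After 10 (withdraw($50)): balance=$1280.57 total_interest=$180.57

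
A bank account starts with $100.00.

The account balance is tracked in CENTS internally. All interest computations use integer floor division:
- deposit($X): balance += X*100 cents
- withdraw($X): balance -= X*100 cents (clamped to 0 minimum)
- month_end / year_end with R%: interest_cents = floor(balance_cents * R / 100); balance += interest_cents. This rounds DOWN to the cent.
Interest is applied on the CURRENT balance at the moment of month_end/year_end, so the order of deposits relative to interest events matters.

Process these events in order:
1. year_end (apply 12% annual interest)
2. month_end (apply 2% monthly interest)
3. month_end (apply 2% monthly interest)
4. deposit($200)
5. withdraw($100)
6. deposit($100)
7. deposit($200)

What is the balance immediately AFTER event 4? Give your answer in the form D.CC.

After 1 (year_end (apply 12% annual interest)): balance=$112.00 total_interest=$12.00
After 2 (month_end (apply 2% monthly interest)): balance=$114.24 total_interest=$14.24
After 3 (month_end (apply 2% monthly interest)): balance=$116.52 total_interest=$16.52
After 4 (deposit($200)): balance=$316.52 total_interest=$16.52

Answer: 316.52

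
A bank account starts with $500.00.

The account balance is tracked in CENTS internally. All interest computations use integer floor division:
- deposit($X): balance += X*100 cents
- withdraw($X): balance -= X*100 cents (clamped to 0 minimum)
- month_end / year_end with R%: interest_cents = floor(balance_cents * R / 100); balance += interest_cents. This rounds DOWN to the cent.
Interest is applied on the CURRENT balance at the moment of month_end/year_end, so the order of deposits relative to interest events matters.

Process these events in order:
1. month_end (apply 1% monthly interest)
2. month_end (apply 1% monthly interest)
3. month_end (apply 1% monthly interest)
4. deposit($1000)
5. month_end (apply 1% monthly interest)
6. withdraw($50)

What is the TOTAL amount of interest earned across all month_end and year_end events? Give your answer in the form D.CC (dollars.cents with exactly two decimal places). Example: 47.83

After 1 (month_end (apply 1% monthly interest)): balance=$505.00 total_interest=$5.00
After 2 (month_end (apply 1% monthly interest)): balance=$510.05 total_interest=$10.05
After 3 (month_end (apply 1% monthly interest)): balance=$515.15 total_interest=$15.15
After 4 (deposit($1000)): balance=$1515.15 total_interest=$15.15
After 5 (month_end (apply 1% monthly interest)): balance=$1530.30 total_interest=$30.30
After 6 (withdraw($50)): balance=$1480.30 total_interest=$30.30

Answer: 30.30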